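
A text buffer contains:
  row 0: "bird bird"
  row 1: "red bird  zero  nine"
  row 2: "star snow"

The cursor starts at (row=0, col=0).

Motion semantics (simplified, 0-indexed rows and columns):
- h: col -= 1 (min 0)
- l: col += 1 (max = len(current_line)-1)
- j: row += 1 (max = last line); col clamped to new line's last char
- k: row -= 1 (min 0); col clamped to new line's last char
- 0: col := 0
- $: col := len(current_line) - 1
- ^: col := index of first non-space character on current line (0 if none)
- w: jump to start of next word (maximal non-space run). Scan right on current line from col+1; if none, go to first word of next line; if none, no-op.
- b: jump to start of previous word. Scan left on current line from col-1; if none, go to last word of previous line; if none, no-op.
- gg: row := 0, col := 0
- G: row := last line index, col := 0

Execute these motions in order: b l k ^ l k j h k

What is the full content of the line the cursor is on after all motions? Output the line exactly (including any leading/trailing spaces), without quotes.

Answer: bird bird

Derivation:
After 1 (b): row=0 col=0 char='b'
After 2 (l): row=0 col=1 char='i'
After 3 (k): row=0 col=1 char='i'
After 4 (^): row=0 col=0 char='b'
After 5 (l): row=0 col=1 char='i'
After 6 (k): row=0 col=1 char='i'
After 7 (j): row=1 col=1 char='e'
After 8 (h): row=1 col=0 char='r'
After 9 (k): row=0 col=0 char='b'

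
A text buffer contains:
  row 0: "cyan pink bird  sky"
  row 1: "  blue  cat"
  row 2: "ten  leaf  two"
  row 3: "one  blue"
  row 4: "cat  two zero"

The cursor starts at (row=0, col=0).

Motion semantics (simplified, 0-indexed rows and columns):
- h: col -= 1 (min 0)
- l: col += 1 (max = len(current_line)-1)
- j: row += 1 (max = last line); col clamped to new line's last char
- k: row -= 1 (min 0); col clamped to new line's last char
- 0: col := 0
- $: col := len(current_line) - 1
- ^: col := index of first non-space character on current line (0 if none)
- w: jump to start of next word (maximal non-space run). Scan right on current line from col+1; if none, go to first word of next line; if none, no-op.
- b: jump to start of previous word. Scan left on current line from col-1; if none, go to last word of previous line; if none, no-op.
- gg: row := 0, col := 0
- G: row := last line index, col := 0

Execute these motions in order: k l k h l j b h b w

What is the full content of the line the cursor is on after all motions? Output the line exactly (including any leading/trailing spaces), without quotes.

After 1 (k): row=0 col=0 char='c'
After 2 (l): row=0 col=1 char='y'
After 3 (k): row=0 col=1 char='y'
After 4 (h): row=0 col=0 char='c'
After 5 (l): row=0 col=1 char='y'
After 6 (j): row=1 col=1 char='_'
After 7 (b): row=0 col=16 char='s'
After 8 (h): row=0 col=15 char='_'
After 9 (b): row=0 col=10 char='b'
After 10 (w): row=0 col=16 char='s'

Answer: cyan pink bird  sky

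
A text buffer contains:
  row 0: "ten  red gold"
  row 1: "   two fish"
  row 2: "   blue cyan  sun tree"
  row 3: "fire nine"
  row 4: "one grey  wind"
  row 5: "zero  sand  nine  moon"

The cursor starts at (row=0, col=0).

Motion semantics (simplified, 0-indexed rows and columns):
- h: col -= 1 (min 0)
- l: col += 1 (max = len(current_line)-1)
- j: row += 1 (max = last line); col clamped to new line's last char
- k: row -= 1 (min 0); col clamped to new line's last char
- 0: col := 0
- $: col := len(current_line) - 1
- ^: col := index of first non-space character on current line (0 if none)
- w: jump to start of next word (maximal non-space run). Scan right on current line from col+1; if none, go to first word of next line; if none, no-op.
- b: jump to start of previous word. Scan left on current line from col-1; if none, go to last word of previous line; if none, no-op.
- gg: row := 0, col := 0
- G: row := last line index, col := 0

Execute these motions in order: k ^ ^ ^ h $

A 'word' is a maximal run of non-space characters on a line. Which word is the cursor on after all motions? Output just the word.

After 1 (k): row=0 col=0 char='t'
After 2 (^): row=0 col=0 char='t'
After 3 (^): row=0 col=0 char='t'
After 4 (^): row=0 col=0 char='t'
After 5 (h): row=0 col=0 char='t'
After 6 ($): row=0 col=12 char='d'

Answer: gold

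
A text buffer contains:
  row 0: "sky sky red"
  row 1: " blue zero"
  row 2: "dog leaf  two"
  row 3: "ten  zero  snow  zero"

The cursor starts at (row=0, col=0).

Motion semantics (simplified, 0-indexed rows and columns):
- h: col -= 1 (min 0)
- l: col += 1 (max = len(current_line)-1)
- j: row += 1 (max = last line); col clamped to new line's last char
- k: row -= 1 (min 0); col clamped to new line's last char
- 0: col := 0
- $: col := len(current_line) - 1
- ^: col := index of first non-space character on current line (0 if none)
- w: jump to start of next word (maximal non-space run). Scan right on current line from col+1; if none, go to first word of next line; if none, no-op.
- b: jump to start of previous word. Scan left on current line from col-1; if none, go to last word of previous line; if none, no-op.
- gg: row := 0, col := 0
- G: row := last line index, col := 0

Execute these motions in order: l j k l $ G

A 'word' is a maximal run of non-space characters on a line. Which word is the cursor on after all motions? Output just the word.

After 1 (l): row=0 col=1 char='k'
After 2 (j): row=1 col=1 char='b'
After 3 (k): row=0 col=1 char='k'
After 4 (l): row=0 col=2 char='y'
After 5 ($): row=0 col=10 char='d'
After 6 (G): row=3 col=0 char='t'

Answer: ten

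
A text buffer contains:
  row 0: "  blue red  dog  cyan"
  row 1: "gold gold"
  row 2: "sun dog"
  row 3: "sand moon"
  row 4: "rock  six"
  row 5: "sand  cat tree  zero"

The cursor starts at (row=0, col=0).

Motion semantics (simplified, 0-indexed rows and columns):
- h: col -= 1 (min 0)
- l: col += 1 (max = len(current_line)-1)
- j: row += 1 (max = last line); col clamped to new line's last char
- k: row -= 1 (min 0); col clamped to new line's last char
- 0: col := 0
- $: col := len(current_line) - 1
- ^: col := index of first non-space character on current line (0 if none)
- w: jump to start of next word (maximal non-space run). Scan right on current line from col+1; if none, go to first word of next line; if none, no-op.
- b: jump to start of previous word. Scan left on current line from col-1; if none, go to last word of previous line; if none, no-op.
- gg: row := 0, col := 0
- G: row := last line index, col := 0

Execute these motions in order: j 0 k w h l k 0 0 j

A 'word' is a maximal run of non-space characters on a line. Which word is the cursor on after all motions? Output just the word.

Answer: gold

Derivation:
After 1 (j): row=1 col=0 char='g'
After 2 (0): row=1 col=0 char='g'
After 3 (k): row=0 col=0 char='_'
After 4 (w): row=0 col=2 char='b'
After 5 (h): row=0 col=1 char='_'
After 6 (l): row=0 col=2 char='b'
After 7 (k): row=0 col=2 char='b'
After 8 (0): row=0 col=0 char='_'
After 9 (0): row=0 col=0 char='_'
After 10 (j): row=1 col=0 char='g'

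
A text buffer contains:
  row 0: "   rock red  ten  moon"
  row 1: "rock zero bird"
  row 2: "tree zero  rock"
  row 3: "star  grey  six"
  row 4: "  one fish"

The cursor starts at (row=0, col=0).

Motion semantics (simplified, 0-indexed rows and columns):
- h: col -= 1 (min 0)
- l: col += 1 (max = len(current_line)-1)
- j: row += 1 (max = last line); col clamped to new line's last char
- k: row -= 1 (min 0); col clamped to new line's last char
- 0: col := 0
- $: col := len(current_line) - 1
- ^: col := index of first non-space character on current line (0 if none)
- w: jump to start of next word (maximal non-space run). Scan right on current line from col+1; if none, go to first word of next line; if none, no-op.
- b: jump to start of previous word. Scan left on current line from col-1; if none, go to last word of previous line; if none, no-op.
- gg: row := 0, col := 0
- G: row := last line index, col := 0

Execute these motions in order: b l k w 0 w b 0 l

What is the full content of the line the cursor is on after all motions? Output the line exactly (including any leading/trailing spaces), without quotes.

After 1 (b): row=0 col=0 char='_'
After 2 (l): row=0 col=1 char='_'
After 3 (k): row=0 col=1 char='_'
After 4 (w): row=0 col=3 char='r'
After 5 (0): row=0 col=0 char='_'
After 6 (w): row=0 col=3 char='r'
After 7 (b): row=0 col=3 char='r'
After 8 (0): row=0 col=0 char='_'
After 9 (l): row=0 col=1 char='_'

Answer:    rock red  ten  moon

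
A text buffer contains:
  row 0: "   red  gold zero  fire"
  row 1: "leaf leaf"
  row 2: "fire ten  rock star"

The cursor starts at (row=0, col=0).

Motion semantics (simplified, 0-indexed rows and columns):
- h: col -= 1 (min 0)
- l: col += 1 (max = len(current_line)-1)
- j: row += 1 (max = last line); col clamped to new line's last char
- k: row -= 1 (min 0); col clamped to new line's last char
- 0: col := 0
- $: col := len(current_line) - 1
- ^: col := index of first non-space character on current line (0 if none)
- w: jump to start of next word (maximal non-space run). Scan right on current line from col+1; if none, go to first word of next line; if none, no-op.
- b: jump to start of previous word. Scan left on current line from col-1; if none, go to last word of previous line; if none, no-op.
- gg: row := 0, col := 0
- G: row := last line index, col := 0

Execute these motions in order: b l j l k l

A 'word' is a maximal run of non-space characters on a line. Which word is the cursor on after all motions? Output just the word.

Answer: red

Derivation:
After 1 (b): row=0 col=0 char='_'
After 2 (l): row=0 col=1 char='_'
After 3 (j): row=1 col=1 char='e'
After 4 (l): row=1 col=2 char='a'
After 5 (k): row=0 col=2 char='_'
After 6 (l): row=0 col=3 char='r'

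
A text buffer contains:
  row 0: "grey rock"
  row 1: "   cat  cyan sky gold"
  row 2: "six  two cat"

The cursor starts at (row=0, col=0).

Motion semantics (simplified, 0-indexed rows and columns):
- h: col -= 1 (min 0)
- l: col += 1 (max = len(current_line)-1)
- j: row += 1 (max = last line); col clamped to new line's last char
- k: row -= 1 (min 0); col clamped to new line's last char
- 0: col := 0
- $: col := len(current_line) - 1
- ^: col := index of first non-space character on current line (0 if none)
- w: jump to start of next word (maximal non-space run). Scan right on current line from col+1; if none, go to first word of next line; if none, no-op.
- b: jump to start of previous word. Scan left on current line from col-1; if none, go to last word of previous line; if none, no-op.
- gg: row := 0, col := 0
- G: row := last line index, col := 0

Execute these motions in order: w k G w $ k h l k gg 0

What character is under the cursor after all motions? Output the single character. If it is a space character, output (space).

After 1 (w): row=0 col=5 char='r'
After 2 (k): row=0 col=5 char='r'
After 3 (G): row=2 col=0 char='s'
After 4 (w): row=2 col=5 char='t'
After 5 ($): row=2 col=11 char='t'
After 6 (k): row=1 col=11 char='n'
After 7 (h): row=1 col=10 char='a'
After 8 (l): row=1 col=11 char='n'
After 9 (k): row=0 col=8 char='k'
After 10 (gg): row=0 col=0 char='g'
After 11 (0): row=0 col=0 char='g'

Answer: g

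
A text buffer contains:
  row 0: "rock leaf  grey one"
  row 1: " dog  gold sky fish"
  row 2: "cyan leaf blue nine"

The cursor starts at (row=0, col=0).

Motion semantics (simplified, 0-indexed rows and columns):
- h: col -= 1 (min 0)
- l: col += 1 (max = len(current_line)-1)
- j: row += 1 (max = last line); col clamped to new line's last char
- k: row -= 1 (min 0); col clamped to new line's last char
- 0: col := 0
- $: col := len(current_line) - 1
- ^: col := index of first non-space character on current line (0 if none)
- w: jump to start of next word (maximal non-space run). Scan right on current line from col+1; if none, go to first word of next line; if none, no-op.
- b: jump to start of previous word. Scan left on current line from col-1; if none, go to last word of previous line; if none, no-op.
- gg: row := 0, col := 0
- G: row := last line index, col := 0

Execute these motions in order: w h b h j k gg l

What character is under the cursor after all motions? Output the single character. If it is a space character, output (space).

Answer: o

Derivation:
After 1 (w): row=0 col=5 char='l'
After 2 (h): row=0 col=4 char='_'
After 3 (b): row=0 col=0 char='r'
After 4 (h): row=0 col=0 char='r'
After 5 (j): row=1 col=0 char='_'
After 6 (k): row=0 col=0 char='r'
After 7 (gg): row=0 col=0 char='r'
After 8 (l): row=0 col=1 char='o'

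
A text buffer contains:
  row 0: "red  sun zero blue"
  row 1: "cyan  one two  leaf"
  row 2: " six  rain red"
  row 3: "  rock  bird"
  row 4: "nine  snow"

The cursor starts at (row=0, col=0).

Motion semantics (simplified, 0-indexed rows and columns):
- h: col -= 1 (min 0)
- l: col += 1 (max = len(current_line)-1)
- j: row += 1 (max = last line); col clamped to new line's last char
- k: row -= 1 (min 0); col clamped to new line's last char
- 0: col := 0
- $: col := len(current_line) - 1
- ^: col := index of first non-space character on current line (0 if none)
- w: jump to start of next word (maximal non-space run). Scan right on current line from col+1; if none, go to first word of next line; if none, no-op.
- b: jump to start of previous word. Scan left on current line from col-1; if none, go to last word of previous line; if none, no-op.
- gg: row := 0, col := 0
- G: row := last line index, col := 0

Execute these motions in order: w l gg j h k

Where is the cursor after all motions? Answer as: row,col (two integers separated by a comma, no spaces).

After 1 (w): row=0 col=5 char='s'
After 2 (l): row=0 col=6 char='u'
After 3 (gg): row=0 col=0 char='r'
After 4 (j): row=1 col=0 char='c'
After 5 (h): row=1 col=0 char='c'
After 6 (k): row=0 col=0 char='r'

Answer: 0,0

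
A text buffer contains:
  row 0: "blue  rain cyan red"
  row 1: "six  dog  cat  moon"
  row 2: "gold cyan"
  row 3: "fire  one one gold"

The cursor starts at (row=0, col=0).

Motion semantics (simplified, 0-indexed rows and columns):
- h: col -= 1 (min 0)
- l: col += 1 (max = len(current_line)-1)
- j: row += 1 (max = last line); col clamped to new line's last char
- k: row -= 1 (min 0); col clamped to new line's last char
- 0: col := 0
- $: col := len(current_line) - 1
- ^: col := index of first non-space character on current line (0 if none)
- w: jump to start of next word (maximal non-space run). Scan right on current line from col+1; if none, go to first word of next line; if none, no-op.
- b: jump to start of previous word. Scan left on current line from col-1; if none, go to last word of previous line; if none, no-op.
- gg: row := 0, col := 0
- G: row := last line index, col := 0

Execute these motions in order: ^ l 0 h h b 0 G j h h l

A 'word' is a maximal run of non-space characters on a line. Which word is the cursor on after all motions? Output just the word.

Answer: fire

Derivation:
After 1 (^): row=0 col=0 char='b'
After 2 (l): row=0 col=1 char='l'
After 3 (0): row=0 col=0 char='b'
After 4 (h): row=0 col=0 char='b'
After 5 (h): row=0 col=0 char='b'
After 6 (b): row=0 col=0 char='b'
After 7 (0): row=0 col=0 char='b'
After 8 (G): row=3 col=0 char='f'
After 9 (j): row=3 col=0 char='f'
After 10 (h): row=3 col=0 char='f'
After 11 (h): row=3 col=0 char='f'
After 12 (l): row=3 col=1 char='i'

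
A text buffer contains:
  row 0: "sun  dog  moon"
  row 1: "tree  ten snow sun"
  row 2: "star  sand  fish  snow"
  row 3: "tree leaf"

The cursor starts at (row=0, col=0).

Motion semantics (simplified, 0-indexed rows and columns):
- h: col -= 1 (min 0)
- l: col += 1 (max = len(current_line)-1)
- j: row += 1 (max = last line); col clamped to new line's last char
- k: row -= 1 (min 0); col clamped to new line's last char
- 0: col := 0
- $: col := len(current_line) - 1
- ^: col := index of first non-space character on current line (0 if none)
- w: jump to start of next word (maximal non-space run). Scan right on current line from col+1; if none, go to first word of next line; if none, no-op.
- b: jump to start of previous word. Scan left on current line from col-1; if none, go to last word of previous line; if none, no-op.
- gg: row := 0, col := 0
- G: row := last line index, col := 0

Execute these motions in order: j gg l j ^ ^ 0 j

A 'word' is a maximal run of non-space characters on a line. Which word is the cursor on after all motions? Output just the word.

After 1 (j): row=1 col=0 char='t'
After 2 (gg): row=0 col=0 char='s'
After 3 (l): row=0 col=1 char='u'
After 4 (j): row=1 col=1 char='r'
After 5 (^): row=1 col=0 char='t'
After 6 (^): row=1 col=0 char='t'
After 7 (0): row=1 col=0 char='t'
After 8 (j): row=2 col=0 char='s'

Answer: star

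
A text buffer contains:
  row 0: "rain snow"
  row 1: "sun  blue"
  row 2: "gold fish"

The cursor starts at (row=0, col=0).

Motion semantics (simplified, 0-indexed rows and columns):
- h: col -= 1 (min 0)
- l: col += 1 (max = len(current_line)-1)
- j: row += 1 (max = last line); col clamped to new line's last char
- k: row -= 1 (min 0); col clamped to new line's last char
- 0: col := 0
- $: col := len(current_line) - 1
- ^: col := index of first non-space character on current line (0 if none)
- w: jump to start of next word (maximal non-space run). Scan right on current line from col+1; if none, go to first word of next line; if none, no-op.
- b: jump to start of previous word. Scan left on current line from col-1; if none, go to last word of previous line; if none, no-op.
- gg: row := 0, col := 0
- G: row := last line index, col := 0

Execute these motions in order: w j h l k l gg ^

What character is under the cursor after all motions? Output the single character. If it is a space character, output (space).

Answer: r

Derivation:
After 1 (w): row=0 col=5 char='s'
After 2 (j): row=1 col=5 char='b'
After 3 (h): row=1 col=4 char='_'
After 4 (l): row=1 col=5 char='b'
After 5 (k): row=0 col=5 char='s'
After 6 (l): row=0 col=6 char='n'
After 7 (gg): row=0 col=0 char='r'
After 8 (^): row=0 col=0 char='r'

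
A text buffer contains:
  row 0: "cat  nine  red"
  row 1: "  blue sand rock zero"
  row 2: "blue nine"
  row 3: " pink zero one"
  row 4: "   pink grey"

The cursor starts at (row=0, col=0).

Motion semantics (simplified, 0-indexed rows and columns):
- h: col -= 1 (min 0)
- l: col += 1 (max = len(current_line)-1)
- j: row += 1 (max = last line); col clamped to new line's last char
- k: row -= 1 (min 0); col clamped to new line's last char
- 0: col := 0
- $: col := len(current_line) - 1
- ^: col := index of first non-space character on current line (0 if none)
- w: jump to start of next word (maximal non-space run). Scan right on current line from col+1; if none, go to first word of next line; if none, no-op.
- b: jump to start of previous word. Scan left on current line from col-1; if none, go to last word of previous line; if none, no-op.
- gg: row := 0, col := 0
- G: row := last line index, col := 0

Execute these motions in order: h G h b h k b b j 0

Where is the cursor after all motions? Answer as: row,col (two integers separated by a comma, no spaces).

Answer: 3,0

Derivation:
After 1 (h): row=0 col=0 char='c'
After 2 (G): row=4 col=0 char='_'
After 3 (h): row=4 col=0 char='_'
After 4 (b): row=3 col=11 char='o'
After 5 (h): row=3 col=10 char='_'
After 6 (k): row=2 col=8 char='e'
After 7 (b): row=2 col=5 char='n'
After 8 (b): row=2 col=0 char='b'
After 9 (j): row=3 col=0 char='_'
After 10 (0): row=3 col=0 char='_'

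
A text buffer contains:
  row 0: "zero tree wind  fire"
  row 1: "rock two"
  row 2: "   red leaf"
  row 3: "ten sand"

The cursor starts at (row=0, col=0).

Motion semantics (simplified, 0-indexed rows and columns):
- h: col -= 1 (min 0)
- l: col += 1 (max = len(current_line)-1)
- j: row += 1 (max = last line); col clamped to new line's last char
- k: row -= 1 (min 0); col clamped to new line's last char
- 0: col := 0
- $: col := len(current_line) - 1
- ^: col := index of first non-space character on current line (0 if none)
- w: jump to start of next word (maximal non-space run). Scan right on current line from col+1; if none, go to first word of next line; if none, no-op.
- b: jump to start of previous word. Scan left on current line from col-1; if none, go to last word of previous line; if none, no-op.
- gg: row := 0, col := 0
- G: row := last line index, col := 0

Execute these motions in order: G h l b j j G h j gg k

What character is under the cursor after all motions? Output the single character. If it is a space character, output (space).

Answer: z

Derivation:
After 1 (G): row=3 col=0 char='t'
After 2 (h): row=3 col=0 char='t'
After 3 (l): row=3 col=1 char='e'
After 4 (b): row=3 col=0 char='t'
After 5 (j): row=3 col=0 char='t'
After 6 (j): row=3 col=0 char='t'
After 7 (G): row=3 col=0 char='t'
After 8 (h): row=3 col=0 char='t'
After 9 (j): row=3 col=0 char='t'
After 10 (gg): row=0 col=0 char='z'
After 11 (k): row=0 col=0 char='z'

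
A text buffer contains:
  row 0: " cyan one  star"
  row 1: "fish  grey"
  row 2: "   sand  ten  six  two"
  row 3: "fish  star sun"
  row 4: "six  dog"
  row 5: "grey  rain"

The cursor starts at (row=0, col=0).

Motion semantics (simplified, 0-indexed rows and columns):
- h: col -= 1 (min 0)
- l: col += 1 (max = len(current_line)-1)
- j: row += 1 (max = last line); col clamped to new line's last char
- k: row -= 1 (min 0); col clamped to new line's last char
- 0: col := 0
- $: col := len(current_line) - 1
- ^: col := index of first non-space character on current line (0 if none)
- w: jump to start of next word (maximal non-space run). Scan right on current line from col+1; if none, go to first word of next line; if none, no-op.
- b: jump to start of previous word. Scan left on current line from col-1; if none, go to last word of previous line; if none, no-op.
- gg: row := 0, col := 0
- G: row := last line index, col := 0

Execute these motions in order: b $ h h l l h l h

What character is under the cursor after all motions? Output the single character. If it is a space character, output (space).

Answer: a

Derivation:
After 1 (b): row=0 col=0 char='_'
After 2 ($): row=0 col=14 char='r'
After 3 (h): row=0 col=13 char='a'
After 4 (h): row=0 col=12 char='t'
After 5 (l): row=0 col=13 char='a'
After 6 (l): row=0 col=14 char='r'
After 7 (h): row=0 col=13 char='a'
After 8 (l): row=0 col=14 char='r'
After 9 (h): row=0 col=13 char='a'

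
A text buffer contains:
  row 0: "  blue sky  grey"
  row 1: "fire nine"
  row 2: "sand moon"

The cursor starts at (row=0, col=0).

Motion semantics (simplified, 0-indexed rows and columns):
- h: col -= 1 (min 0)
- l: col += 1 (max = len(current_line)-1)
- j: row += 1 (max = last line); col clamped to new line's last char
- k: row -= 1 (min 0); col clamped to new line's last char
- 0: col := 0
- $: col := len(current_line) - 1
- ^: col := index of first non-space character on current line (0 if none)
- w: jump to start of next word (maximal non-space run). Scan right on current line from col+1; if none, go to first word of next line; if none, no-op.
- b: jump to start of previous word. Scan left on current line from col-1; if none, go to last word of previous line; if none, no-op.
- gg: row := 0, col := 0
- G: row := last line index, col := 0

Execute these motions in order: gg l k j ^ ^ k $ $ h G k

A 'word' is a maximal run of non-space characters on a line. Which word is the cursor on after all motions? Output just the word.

After 1 (gg): row=0 col=0 char='_'
After 2 (l): row=0 col=1 char='_'
After 3 (k): row=0 col=1 char='_'
After 4 (j): row=1 col=1 char='i'
After 5 (^): row=1 col=0 char='f'
After 6 (^): row=1 col=0 char='f'
After 7 (k): row=0 col=0 char='_'
After 8 ($): row=0 col=15 char='y'
After 9 ($): row=0 col=15 char='y'
After 10 (h): row=0 col=14 char='e'
After 11 (G): row=2 col=0 char='s'
After 12 (k): row=1 col=0 char='f'

Answer: fire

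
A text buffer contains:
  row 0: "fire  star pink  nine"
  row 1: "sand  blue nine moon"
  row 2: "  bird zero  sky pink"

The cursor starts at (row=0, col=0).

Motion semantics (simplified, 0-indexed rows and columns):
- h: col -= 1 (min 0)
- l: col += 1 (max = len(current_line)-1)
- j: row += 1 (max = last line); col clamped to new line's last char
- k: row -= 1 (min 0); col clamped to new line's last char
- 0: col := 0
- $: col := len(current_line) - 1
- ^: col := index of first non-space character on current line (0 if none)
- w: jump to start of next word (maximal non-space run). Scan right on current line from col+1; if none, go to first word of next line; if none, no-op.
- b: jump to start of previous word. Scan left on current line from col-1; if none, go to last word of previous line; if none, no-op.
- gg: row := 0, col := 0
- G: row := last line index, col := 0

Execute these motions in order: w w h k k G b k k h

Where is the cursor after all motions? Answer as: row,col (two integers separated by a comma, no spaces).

After 1 (w): row=0 col=6 char='s'
After 2 (w): row=0 col=11 char='p'
After 3 (h): row=0 col=10 char='_'
After 4 (k): row=0 col=10 char='_'
After 5 (k): row=0 col=10 char='_'
After 6 (G): row=2 col=0 char='_'
After 7 (b): row=1 col=16 char='m'
After 8 (k): row=0 col=16 char='_'
After 9 (k): row=0 col=16 char='_'
After 10 (h): row=0 col=15 char='_'

Answer: 0,15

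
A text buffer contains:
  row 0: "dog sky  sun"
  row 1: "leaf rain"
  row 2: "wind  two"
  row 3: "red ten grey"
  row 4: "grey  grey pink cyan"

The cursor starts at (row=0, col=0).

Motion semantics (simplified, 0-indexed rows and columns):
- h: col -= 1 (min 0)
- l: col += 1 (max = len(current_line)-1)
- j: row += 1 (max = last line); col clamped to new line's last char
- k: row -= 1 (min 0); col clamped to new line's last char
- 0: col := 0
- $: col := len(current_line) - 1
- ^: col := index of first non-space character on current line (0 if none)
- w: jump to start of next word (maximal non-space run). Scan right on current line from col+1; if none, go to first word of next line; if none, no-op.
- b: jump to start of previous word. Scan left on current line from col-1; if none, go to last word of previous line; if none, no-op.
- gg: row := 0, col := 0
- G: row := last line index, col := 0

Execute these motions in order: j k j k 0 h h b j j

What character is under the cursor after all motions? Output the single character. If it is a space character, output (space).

After 1 (j): row=1 col=0 char='l'
After 2 (k): row=0 col=0 char='d'
After 3 (j): row=1 col=0 char='l'
After 4 (k): row=0 col=0 char='d'
After 5 (0): row=0 col=0 char='d'
After 6 (h): row=0 col=0 char='d'
After 7 (h): row=0 col=0 char='d'
After 8 (b): row=0 col=0 char='d'
After 9 (j): row=1 col=0 char='l'
After 10 (j): row=2 col=0 char='w'

Answer: w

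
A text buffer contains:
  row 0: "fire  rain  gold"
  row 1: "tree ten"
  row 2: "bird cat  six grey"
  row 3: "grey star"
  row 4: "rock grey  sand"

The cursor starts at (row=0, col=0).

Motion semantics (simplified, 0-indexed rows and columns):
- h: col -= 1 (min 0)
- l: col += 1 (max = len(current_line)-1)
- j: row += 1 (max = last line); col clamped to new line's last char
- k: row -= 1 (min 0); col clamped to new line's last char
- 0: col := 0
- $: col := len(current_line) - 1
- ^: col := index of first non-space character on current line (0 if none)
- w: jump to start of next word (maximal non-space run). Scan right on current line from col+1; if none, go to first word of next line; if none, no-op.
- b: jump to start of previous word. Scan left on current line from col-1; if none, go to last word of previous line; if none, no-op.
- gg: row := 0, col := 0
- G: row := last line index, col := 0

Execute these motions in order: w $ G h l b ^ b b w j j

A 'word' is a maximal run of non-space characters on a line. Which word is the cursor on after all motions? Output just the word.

Answer: grey

Derivation:
After 1 (w): row=0 col=6 char='r'
After 2 ($): row=0 col=15 char='d'
After 3 (G): row=4 col=0 char='r'
After 4 (h): row=4 col=0 char='r'
After 5 (l): row=4 col=1 char='o'
After 6 (b): row=4 col=0 char='r'
After 7 (^): row=4 col=0 char='r'
After 8 (b): row=3 col=5 char='s'
After 9 (b): row=3 col=0 char='g'
After 10 (w): row=3 col=5 char='s'
After 11 (j): row=4 col=5 char='g'
After 12 (j): row=4 col=5 char='g'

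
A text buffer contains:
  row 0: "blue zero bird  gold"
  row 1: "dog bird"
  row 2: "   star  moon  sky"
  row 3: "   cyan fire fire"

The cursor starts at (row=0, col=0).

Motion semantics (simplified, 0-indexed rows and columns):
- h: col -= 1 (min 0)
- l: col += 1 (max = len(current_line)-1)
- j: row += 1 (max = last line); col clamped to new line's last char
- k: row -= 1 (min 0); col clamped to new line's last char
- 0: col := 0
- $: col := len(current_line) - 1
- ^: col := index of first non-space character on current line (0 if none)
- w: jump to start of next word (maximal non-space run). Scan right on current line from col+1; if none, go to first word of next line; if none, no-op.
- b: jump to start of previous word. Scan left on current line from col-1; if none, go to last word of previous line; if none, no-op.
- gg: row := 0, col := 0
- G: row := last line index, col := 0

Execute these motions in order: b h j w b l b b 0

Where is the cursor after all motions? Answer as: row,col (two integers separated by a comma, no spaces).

Answer: 0,0

Derivation:
After 1 (b): row=0 col=0 char='b'
After 2 (h): row=0 col=0 char='b'
After 3 (j): row=1 col=0 char='d'
After 4 (w): row=1 col=4 char='b'
After 5 (b): row=1 col=0 char='d'
After 6 (l): row=1 col=1 char='o'
After 7 (b): row=1 col=0 char='d'
After 8 (b): row=0 col=16 char='g'
After 9 (0): row=0 col=0 char='b'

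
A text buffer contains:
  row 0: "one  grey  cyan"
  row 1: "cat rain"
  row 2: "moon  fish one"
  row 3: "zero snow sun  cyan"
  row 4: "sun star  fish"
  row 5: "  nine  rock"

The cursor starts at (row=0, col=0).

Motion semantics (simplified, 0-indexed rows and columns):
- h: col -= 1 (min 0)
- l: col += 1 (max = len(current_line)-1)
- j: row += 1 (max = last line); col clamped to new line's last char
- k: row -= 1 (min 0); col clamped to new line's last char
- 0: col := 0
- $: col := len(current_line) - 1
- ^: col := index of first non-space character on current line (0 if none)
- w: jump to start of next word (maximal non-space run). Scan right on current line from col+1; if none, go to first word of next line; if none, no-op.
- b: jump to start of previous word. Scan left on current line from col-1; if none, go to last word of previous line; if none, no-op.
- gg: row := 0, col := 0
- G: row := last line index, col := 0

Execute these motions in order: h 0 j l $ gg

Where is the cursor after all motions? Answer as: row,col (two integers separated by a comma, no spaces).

After 1 (h): row=0 col=0 char='o'
After 2 (0): row=0 col=0 char='o'
After 3 (j): row=1 col=0 char='c'
After 4 (l): row=1 col=1 char='a'
After 5 ($): row=1 col=7 char='n'
After 6 (gg): row=0 col=0 char='o'

Answer: 0,0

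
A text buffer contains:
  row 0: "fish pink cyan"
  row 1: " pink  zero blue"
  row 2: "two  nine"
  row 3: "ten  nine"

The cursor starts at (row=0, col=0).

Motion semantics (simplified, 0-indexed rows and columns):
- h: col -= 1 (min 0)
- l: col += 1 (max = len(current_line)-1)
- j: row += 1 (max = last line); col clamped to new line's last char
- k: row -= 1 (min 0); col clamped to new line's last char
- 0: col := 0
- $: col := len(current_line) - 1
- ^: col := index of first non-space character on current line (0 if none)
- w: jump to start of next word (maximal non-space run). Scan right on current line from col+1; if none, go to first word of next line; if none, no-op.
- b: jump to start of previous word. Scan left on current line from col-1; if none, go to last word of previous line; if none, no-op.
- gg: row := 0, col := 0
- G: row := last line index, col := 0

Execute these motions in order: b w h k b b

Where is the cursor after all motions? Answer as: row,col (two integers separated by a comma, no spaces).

Answer: 0,0

Derivation:
After 1 (b): row=0 col=0 char='f'
After 2 (w): row=0 col=5 char='p'
After 3 (h): row=0 col=4 char='_'
After 4 (k): row=0 col=4 char='_'
After 5 (b): row=0 col=0 char='f'
After 6 (b): row=0 col=0 char='f'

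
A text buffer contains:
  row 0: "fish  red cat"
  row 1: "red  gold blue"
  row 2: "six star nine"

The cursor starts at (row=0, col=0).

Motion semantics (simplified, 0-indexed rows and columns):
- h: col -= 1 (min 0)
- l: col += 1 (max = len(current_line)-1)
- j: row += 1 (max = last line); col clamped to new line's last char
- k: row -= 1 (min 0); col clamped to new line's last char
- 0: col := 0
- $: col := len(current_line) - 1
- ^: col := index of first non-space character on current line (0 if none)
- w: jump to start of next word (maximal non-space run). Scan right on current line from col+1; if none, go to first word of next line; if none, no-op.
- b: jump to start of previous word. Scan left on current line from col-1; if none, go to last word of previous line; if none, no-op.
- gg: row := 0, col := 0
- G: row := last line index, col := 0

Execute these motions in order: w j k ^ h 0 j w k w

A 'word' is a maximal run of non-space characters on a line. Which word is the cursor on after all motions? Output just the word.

After 1 (w): row=0 col=6 char='r'
After 2 (j): row=1 col=6 char='o'
After 3 (k): row=0 col=6 char='r'
After 4 (^): row=0 col=0 char='f'
After 5 (h): row=0 col=0 char='f'
After 6 (0): row=0 col=0 char='f'
After 7 (j): row=1 col=0 char='r'
After 8 (w): row=1 col=5 char='g'
After 9 (k): row=0 col=5 char='_'
After 10 (w): row=0 col=6 char='r'

Answer: red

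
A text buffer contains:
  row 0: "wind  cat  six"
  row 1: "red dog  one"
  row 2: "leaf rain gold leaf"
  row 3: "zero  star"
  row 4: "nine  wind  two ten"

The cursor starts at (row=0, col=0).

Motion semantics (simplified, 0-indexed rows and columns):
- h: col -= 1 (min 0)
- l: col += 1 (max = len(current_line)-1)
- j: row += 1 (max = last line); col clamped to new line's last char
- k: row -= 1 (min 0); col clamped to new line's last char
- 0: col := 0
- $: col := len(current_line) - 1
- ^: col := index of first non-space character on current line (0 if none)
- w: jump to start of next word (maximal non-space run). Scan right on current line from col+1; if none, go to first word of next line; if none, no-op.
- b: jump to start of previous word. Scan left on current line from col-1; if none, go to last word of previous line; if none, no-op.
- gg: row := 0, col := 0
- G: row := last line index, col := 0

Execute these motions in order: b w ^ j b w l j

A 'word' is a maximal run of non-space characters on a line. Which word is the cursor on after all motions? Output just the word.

After 1 (b): row=0 col=0 char='w'
After 2 (w): row=0 col=6 char='c'
After 3 (^): row=0 col=0 char='w'
After 4 (j): row=1 col=0 char='r'
After 5 (b): row=0 col=11 char='s'
After 6 (w): row=1 col=0 char='r'
After 7 (l): row=1 col=1 char='e'
After 8 (j): row=2 col=1 char='e'

Answer: leaf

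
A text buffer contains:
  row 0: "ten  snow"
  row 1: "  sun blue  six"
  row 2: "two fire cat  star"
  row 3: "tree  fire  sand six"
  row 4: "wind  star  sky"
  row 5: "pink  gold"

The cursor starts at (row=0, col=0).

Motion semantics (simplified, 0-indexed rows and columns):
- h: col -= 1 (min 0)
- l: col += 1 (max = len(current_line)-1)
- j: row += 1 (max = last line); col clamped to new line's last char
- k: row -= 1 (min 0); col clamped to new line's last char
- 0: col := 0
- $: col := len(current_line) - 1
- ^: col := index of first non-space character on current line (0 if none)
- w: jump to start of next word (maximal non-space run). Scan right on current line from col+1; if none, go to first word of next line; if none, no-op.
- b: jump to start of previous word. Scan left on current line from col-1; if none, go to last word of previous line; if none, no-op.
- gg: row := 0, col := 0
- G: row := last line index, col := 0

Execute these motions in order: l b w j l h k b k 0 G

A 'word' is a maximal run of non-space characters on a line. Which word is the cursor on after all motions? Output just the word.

After 1 (l): row=0 col=1 char='e'
After 2 (b): row=0 col=0 char='t'
After 3 (w): row=0 col=5 char='s'
After 4 (j): row=1 col=5 char='_'
After 5 (l): row=1 col=6 char='b'
After 6 (h): row=1 col=5 char='_'
After 7 (k): row=0 col=5 char='s'
After 8 (b): row=0 col=0 char='t'
After 9 (k): row=0 col=0 char='t'
After 10 (0): row=0 col=0 char='t'
After 11 (G): row=5 col=0 char='p'

Answer: pink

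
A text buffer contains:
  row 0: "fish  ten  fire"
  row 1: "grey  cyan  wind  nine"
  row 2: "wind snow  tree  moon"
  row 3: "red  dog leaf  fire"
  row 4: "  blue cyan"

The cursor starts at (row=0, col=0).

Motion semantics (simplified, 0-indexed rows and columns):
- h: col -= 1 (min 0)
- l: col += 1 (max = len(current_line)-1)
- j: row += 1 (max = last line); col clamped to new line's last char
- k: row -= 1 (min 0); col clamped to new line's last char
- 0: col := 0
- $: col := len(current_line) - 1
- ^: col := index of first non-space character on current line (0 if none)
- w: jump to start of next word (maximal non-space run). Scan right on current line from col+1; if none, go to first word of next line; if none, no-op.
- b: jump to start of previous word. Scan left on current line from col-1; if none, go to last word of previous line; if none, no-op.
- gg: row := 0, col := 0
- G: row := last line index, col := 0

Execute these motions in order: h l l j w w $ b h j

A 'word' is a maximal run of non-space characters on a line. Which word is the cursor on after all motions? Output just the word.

Answer: moon

Derivation:
After 1 (h): row=0 col=0 char='f'
After 2 (l): row=0 col=1 char='i'
After 3 (l): row=0 col=2 char='s'
After 4 (j): row=1 col=2 char='e'
After 5 (w): row=1 col=6 char='c'
After 6 (w): row=1 col=12 char='w'
After 7 ($): row=1 col=21 char='e'
After 8 (b): row=1 col=18 char='n'
After 9 (h): row=1 col=17 char='_'
After 10 (j): row=2 col=17 char='m'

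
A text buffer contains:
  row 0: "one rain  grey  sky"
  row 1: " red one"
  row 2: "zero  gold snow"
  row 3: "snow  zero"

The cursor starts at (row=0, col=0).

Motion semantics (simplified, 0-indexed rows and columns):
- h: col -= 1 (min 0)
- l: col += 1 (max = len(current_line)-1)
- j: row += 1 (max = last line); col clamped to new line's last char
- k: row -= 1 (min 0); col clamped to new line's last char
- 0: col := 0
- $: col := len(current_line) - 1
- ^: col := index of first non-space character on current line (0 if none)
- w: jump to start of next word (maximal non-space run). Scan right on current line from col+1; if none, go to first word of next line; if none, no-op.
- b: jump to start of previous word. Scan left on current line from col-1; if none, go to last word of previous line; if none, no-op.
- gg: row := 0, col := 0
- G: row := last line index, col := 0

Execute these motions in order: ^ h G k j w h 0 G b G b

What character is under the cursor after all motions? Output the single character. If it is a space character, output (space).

After 1 (^): row=0 col=0 char='o'
After 2 (h): row=0 col=0 char='o'
After 3 (G): row=3 col=0 char='s'
After 4 (k): row=2 col=0 char='z'
After 5 (j): row=3 col=0 char='s'
After 6 (w): row=3 col=6 char='z'
After 7 (h): row=3 col=5 char='_'
After 8 (0): row=3 col=0 char='s'
After 9 (G): row=3 col=0 char='s'
After 10 (b): row=2 col=11 char='s'
After 11 (G): row=3 col=0 char='s'
After 12 (b): row=2 col=11 char='s'

Answer: s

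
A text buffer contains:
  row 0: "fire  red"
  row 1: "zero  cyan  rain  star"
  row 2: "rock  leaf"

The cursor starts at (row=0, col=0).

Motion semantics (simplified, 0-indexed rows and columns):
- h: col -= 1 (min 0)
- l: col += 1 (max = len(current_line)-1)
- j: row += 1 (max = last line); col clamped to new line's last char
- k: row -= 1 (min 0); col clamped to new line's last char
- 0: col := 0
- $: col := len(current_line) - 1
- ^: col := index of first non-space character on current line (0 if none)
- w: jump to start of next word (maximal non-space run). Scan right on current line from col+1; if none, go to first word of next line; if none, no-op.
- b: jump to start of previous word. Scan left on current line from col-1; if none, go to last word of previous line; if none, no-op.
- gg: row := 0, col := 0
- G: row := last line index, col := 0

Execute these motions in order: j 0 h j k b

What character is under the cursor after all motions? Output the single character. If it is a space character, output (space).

Answer: r

Derivation:
After 1 (j): row=1 col=0 char='z'
After 2 (0): row=1 col=0 char='z'
After 3 (h): row=1 col=0 char='z'
After 4 (j): row=2 col=0 char='r'
After 5 (k): row=1 col=0 char='z'
After 6 (b): row=0 col=6 char='r'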